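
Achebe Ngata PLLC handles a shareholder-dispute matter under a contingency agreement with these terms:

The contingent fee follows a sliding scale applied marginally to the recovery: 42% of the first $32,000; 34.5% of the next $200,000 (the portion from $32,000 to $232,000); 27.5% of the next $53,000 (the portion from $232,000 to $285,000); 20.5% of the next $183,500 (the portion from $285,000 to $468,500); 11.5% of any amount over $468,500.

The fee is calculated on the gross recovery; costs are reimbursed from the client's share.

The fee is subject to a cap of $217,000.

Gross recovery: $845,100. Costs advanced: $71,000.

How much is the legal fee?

Fee base is the gross recovery, $845,100; costs are reimbursed separately.
First $32,000 at 42% = $13,440.00
Next $200,000 at 34.5% = $69,000.00
Next $53,000 at 27.5% = $14,575.00
Next $183,500 at 20.5% = $37,617.50
Remaining $376,600 at 11.5% = $43,309.00
Fee: $13,440.00 + $69,000.00 + $14,575.00 + $37,617.50 + $43,309.00 = $177,941.50
$177,941.50 is under the $217,000 cap.

$177,941.50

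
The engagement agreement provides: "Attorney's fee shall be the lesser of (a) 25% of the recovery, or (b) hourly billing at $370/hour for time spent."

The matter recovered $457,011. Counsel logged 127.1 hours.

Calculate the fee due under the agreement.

$47,027.00

(a) 25% of $457,011 = $114,252.75
(b) 127.1 × $370 = $47,027.00
The lesser is (b): $47,027.00.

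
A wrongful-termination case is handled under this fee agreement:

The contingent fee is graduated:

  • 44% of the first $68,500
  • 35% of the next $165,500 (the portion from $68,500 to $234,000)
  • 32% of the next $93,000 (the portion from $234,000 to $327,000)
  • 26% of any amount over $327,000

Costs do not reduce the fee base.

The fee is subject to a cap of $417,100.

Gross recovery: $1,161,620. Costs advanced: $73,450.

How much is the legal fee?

$334,826.20

Fee base is the gross recovery, $1,161,620; costs are reimbursed separately.
First $68,500 at 44% = $30,140.00
Next $165,500 at 35% = $57,925.00
Next $93,000 at 32% = $29,760.00
Remaining $834,620 at 26% = $217,001.20
Fee: $30,140.00 + $57,925.00 + $29,760.00 + $217,001.20 = $334,826.20
$334,826.20 is under the $417,100 cap.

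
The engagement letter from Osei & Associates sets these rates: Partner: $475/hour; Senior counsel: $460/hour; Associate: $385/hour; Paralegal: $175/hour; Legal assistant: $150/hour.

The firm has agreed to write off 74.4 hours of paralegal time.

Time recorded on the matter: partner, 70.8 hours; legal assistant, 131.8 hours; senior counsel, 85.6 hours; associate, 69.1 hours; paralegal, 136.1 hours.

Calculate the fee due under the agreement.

Partner: 70.8 × $475 = $33,630.00
Senior counsel: 85.6 × $460 = $39,376.00
Associate: 69.1 × $385 = $26,603.50
Paralegal: 136.1 × $175 = $23,817.50
Legal assistant: 131.8 × $150 = $19,770.00
Subtotal: $143,197.00
Write-off: 74.4 × $175 = $13,020.00
Total: $143,197.00 − $13,020.00 = $130,177.00

$130,177.00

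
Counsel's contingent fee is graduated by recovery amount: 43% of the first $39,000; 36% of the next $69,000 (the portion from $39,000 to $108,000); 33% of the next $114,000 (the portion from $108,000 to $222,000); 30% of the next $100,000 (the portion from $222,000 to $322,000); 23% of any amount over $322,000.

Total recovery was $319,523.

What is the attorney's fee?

$108,486.90

First $39,000 at 43% = $16,770.00
Next $69,000 at 36% = $24,840.00
Next $114,000 at 33% = $37,620.00
Remaining $97,523 at 30% = $29,256.90
Fee: $16,770.00 + $24,840.00 + $37,620.00 + $29,256.90 = $108,486.90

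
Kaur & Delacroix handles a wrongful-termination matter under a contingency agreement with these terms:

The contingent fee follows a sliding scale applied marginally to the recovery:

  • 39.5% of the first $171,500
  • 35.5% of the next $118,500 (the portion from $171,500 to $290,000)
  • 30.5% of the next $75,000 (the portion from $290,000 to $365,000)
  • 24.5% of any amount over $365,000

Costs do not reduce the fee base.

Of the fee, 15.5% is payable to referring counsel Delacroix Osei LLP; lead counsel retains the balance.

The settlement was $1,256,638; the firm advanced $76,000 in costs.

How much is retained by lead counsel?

$296,710.18

Fee base is the gross recovery, $1,256,638; costs are reimbursed separately.
First $171,500 at 39.5% = $67,742.50
Next $118,500 at 35.5% = $42,067.50
Next $75,000 at 30.5% = $22,875.00
Remaining $891,638 at 24.5% = $218,451.31
Fee: $67,742.50 + $42,067.50 + $22,875.00 + $218,451.31 = $351,136.31
Referral share: 15.5% of $351,136.31 = $54,426.13; lead counsel retains $351,136.31 − $54,426.13 = $296,710.18.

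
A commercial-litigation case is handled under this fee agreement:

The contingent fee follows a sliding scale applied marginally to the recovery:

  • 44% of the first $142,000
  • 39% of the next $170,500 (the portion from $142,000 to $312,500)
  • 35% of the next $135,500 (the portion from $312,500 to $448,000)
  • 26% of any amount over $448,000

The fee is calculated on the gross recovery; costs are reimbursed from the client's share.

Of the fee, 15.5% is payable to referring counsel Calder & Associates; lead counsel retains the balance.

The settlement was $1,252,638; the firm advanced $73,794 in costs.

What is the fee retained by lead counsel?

Fee base is the gross recovery, $1,252,638; costs are reimbursed separately.
First $142,000 at 44% = $62,480.00
Next $170,500 at 39% = $66,495.00
Next $135,500 at 35% = $47,425.00
Remaining $804,638 at 26% = $209,205.88
Fee: $62,480.00 + $66,495.00 + $47,425.00 + $209,205.88 = $385,605.88
Referral share: 15.5% of $385,605.88 = $59,768.91; lead counsel retains $385,605.88 − $59,768.91 = $325,836.97.

$325,836.97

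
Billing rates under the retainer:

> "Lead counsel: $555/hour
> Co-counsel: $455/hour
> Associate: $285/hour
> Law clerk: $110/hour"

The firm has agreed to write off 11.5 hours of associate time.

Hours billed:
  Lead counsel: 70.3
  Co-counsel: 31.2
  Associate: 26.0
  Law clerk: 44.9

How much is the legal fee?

$62,284.00

Lead counsel: 70.3 × $555 = $39,016.50
Co-counsel: 31.2 × $455 = $14,196.00
Associate: 26.0 × $285 = $7,410.00
Law clerk: 44.9 × $110 = $4,939.00
Subtotal: $65,561.50
Write-off: 11.5 × $285 = $3,277.50
Total: $65,561.50 − $3,277.50 = $62,284.00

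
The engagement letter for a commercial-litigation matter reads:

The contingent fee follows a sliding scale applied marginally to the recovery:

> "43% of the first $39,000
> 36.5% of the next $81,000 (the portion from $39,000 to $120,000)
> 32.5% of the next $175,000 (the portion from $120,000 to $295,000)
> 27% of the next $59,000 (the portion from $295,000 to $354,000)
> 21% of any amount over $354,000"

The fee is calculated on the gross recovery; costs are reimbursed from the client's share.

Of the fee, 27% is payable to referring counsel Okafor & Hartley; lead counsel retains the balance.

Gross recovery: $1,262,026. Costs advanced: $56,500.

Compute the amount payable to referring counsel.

$83,652.87

Fee base is the gross recovery, $1,262,026; costs are reimbursed separately.
First $39,000 at 43% = $16,770.00
Next $81,000 at 36.5% = $29,565.00
Next $175,000 at 32.5% = $56,875.00
Next $59,000 at 27% = $15,930.00
Remaining $908,026 at 21% = $190,685.46
Fee: $16,770.00 + $29,565.00 + $56,875.00 + $15,930.00 + $190,685.46 = $309,825.46
Referral share: 27% of $309,825.46 = $83,652.87; lead counsel retains $309,825.46 − $83,652.87 = $226,172.59.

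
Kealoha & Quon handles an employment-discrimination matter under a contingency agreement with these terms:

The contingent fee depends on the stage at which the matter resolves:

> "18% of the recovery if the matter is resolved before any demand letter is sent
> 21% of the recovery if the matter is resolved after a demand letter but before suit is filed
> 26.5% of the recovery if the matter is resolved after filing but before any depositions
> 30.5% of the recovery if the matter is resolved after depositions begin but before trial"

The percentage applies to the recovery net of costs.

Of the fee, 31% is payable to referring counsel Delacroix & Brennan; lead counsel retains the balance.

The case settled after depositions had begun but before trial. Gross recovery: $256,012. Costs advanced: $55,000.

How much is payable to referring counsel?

Fee base (net of costs): $256,012 − $55,000 = $201,012
The matter settled after depositions had begun but before trial, so the 30.5% rate applies.
$201,012 × 30.5% = $61,308.66
Referral share: 31% of $61,308.66 = $19,005.68; lead counsel retains $61,308.66 − $19,005.68 = $42,302.98.

$19,005.68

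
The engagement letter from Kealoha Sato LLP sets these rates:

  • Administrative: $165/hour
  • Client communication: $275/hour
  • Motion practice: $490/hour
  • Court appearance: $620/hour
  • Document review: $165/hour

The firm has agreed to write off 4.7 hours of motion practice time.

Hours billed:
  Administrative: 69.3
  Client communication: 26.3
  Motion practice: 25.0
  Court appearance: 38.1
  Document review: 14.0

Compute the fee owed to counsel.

Administrative: 69.3 × $165 = $11,434.50
Client communication: 26.3 × $275 = $7,232.50
Motion practice: 25.0 × $490 = $12,250.00
Court appearance: 38.1 × $620 = $23,622.00
Document review: 14.0 × $165 = $2,310.00
Subtotal: $56,849.00
Write-off: 4.7 × $490 = $2,303.00
Total: $56,849.00 − $2,303.00 = $54,546.00

$54,546.00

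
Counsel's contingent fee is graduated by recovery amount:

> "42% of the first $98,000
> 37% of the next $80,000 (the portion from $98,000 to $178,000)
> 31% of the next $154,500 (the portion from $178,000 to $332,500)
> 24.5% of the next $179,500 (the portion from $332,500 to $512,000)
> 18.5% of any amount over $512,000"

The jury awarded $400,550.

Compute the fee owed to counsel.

$135,327.25

First $98,000 at 42% = $41,160.00
Next $80,000 at 37% = $29,600.00
Next $154,500 at 31% = $47,895.00
Remaining $68,050 at 24.5% = $16,672.25
Fee: $41,160.00 + $29,600.00 + $47,895.00 + $16,672.25 = $135,327.25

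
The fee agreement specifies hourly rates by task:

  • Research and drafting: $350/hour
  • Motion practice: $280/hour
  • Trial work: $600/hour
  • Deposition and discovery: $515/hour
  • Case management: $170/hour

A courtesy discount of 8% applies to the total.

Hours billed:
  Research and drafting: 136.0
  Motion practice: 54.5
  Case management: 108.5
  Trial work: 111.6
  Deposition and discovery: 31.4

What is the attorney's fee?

$151,281.12

Research and drafting: 136.0 × $350 = $47,600.00
Motion practice: 54.5 × $280 = $15,260.00
Trial work: 111.6 × $600 = $66,960.00
Deposition and discovery: 31.4 × $515 = $16,171.00
Case management: 108.5 × $170 = $18,445.00
Subtotal: $164,436.00
Less 8% discount: −$13,154.88
Total: $164,436.00 − $13,154.88 = $151,281.12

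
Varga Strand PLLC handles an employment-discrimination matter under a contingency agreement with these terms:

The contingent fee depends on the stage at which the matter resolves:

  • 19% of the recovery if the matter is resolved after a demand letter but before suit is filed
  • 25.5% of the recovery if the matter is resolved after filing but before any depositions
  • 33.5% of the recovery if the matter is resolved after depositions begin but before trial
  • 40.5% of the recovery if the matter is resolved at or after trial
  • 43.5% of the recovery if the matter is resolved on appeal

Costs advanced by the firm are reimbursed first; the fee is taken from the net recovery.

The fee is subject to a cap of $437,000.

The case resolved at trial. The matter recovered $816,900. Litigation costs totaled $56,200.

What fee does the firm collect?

Fee base (net of costs): $816,900 − $56,200 = $760,700
The matter resolved at trial, so the 40.5% rate applies.
$760,700 × 40.5% = $308,083.50
$308,083.50 is under the $437,000 cap.

$308,083.50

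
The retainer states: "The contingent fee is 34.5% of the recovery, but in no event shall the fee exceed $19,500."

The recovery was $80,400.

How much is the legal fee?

34.5% of $80,400 = $27,738.00
That exceeds the $19,500 cap, so the fee is capped at $19,500.

$19,500.00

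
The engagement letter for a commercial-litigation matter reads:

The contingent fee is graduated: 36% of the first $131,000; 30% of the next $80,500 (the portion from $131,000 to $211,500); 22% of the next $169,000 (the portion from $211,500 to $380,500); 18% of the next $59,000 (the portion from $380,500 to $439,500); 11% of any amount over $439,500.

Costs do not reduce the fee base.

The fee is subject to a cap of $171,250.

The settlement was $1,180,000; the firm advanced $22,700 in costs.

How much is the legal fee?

$171,250.00

Fee base is the gross recovery, $1,180,000; costs are reimbursed separately.
First $131,000 at 36% = $47,160.00
Next $80,500 at 30% = $24,150.00
Next $169,000 at 22% = $37,180.00
Next $59,000 at 18% = $10,620.00
Remaining $740,500 at 11% = $81,455.00
Fee: $47,160.00 + $24,150.00 + $37,180.00 + $10,620.00 + $81,455.00 = $200,565.00
$200,565.00 exceeds the $171,250 cap, so the fee is capped at $171,250.00.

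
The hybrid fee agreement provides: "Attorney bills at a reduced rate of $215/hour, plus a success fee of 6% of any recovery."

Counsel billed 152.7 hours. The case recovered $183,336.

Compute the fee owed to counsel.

Hourly: 152.7 × $215 = $32,830.50
Success fee: 6% of $183,336 = $11,000.16
Total: $32,830.50 + $11,000.16 = $43,830.66

$43,830.66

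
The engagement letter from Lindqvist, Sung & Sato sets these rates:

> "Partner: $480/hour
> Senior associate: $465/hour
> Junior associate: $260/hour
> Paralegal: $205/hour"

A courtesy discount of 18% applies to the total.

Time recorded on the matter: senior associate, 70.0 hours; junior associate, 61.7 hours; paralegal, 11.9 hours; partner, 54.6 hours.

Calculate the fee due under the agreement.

Partner: 54.6 × $480 = $26,208.00
Senior associate: 70.0 × $465 = $32,550.00
Junior associate: 61.7 × $260 = $16,042.00
Paralegal: 11.9 × $205 = $2,439.50
Subtotal: $77,239.50
Less 18% discount: −$13,903.11
Total: $77,239.50 − $13,903.11 = $63,336.39

$63,336.39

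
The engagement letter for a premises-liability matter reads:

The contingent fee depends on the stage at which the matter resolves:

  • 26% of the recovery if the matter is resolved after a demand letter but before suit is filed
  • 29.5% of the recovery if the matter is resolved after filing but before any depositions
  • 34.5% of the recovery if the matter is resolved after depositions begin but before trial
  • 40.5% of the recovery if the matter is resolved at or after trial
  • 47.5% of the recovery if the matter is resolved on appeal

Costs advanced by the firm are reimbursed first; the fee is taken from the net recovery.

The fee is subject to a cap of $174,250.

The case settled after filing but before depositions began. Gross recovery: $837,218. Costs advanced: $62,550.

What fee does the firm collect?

$174,250.00

Fee base (net of costs): $837,218 − $62,550 = $774,668
The matter settled after filing but before depositions began, so the 29.5% rate applies.
$774,668 × 29.5% = $228,527.06
$228,527.06 exceeds the $174,250 cap, so the fee is capped at $174,250.00.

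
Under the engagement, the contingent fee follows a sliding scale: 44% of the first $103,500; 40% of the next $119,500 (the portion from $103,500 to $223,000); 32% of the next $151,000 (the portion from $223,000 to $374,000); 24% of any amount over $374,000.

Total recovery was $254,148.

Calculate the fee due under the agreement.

$103,307.36

First $103,500 at 44% = $45,540.00
Next $119,500 at 40% = $47,800.00
Remaining $31,148 at 32% = $9,967.36
Fee: $45,540.00 + $47,800.00 + $9,967.36 = $103,307.36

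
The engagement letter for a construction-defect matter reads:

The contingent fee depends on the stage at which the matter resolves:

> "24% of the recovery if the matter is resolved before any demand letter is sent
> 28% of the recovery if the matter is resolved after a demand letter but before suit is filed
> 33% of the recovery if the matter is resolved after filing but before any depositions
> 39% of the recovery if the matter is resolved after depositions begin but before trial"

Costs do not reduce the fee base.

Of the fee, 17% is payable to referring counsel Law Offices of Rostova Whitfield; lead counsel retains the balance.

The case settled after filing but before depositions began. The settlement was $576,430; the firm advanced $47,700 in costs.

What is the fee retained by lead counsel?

$157,884.18

Fee base is the gross recovery, $576,430; costs are reimbursed separately.
The matter settled after filing but before depositions began, so the 33% rate applies.
$576,430 × 33% = $190,221.90
Referral share: 17% of $190,221.90 = $32,337.72; lead counsel retains $190,221.90 − $32,337.72 = $157,884.18.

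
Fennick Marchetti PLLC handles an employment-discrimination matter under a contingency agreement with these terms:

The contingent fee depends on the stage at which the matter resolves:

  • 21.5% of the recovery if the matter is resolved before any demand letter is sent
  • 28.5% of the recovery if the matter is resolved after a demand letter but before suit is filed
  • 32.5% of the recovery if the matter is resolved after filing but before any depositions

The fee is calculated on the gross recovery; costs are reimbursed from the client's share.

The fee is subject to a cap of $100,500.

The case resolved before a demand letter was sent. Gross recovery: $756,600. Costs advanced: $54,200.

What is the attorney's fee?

$100,500.00

Fee base is the gross recovery, $756,600; costs are reimbursed separately.
The matter resolved before a demand letter was sent, so the 21.5% rate applies.
$756,600 × 21.5% = $162,669.00
$162,669.00 exceeds the $100,500 cap, so the fee is capped at $100,500.00.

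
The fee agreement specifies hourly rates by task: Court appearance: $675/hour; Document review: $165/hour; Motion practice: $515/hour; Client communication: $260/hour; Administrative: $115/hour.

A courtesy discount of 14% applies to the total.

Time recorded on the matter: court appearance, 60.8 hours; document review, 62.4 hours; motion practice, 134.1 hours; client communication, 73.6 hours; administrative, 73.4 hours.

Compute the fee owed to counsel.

Court appearance: 60.8 × $675 = $41,040.00
Document review: 62.4 × $165 = $10,296.00
Motion practice: 134.1 × $515 = $69,061.50
Client communication: 73.6 × $260 = $19,136.00
Administrative: 73.4 × $115 = $8,441.00
Subtotal: $147,974.50
Less 14% discount: −$20,716.43
Total: $147,974.50 − $20,716.43 = $127,258.07

$127,258.07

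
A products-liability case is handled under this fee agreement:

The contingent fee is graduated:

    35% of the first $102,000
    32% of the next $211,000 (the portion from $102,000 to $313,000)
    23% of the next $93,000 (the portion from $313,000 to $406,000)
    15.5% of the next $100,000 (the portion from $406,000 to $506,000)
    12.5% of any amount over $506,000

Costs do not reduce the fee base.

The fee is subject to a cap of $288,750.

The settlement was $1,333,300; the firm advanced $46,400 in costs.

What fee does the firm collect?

Fee base is the gross recovery, $1,333,300; costs are reimbursed separately.
First $102,000 at 35% = $35,700.00
Next $211,000 at 32% = $67,520.00
Next $93,000 at 23% = $21,390.00
Next $100,000 at 15.5% = $15,500.00
Remaining $827,300 at 12.5% = $103,412.50
Fee: $35,700.00 + $67,520.00 + $21,390.00 + $15,500.00 + $103,412.50 = $243,522.50
$243,522.50 is under the $288,750 cap.

$243,522.50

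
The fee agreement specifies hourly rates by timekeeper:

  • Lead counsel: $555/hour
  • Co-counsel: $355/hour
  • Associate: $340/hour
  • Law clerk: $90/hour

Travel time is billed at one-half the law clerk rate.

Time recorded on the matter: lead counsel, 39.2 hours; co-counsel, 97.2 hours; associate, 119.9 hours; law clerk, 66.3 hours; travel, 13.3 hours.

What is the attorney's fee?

Lead counsel: 39.2 × $555 = $21,756.00
Co-counsel: 97.2 × $355 = $34,506.00
Associate: 119.9 × $340 = $40,766.00
Law clerk: 66.3 × $90 = $5,967.00
Subtotal: $21,756.00 + $34,506.00 + $40,766.00 + $5,967.00 = $102,995.00
Travel: 13.3 × ($90 ÷ 2) = 13.3 × $45.00 = $598.50
Total: $102,995.00 + $598.50 = $103,593.50

$103,593.50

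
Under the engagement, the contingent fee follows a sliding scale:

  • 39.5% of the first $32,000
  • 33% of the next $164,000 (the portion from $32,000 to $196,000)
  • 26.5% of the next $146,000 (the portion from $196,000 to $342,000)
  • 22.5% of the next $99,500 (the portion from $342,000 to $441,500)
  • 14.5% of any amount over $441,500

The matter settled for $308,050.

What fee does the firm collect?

First $32,000 at 39.5% = $12,640.00
Next $164,000 at 33% = $54,120.00
Remaining $112,050 at 26.5% = $29,693.25
Fee: $12,640.00 + $54,120.00 + $29,693.25 = $96,453.25

$96,453.25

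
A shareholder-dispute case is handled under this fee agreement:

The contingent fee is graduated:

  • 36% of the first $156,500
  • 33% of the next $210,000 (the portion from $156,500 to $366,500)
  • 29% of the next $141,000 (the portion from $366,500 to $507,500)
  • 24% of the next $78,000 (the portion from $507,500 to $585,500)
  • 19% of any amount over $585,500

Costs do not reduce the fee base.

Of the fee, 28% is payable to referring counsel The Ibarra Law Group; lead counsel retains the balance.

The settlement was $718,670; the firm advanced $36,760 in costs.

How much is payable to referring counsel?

Fee base is the gross recovery, $718,670; costs are reimbursed separately.
First $156,500 at 36% = $56,340.00
Next $210,000 at 33% = $69,300.00
Next $141,000 at 29% = $40,890.00
Next $78,000 at 24% = $18,720.00
Remaining $133,170 at 19% = $25,302.30
Fee: $56,340.00 + $69,300.00 + $40,890.00 + $18,720.00 + $25,302.30 = $210,552.30
Referral share: 28% of $210,552.30 = $58,954.64; lead counsel retains $210,552.30 − $58,954.64 = $151,597.66.

$58,954.64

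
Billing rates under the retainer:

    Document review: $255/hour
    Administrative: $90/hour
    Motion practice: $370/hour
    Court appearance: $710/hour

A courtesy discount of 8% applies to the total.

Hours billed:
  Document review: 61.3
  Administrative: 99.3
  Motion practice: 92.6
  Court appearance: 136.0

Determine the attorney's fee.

$142,959.26

Document review: 61.3 × $255 = $15,631.50
Administrative: 99.3 × $90 = $8,937.00
Motion practice: 92.6 × $370 = $34,262.00
Court appearance: 136.0 × $710 = $96,560.00
Subtotal: $155,390.50
Less 8% discount: −$12,431.24
Total: $155,390.50 − $12,431.24 = $142,959.26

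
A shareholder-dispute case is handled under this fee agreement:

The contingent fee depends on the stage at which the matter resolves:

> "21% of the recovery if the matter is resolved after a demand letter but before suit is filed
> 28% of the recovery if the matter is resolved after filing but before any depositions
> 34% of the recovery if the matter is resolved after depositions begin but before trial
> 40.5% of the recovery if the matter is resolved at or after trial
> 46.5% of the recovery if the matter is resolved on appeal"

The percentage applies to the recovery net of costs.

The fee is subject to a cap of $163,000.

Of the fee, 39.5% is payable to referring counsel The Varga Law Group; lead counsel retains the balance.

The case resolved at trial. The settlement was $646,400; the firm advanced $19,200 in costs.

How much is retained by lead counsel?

Fee base (net of costs): $646,400 − $19,200 = $627,200
The matter resolved at trial, so the 40.5% rate applies.
$627,200 × 40.5% = $254,016.00
$254,016.00 exceeds the $163,000 cap, so the fee is capped at $163,000.00.
Referral share: 39.5% of $163,000.00 = $64,385.00; lead counsel retains $163,000.00 − $64,385.00 = $98,615.00.

$98,615.00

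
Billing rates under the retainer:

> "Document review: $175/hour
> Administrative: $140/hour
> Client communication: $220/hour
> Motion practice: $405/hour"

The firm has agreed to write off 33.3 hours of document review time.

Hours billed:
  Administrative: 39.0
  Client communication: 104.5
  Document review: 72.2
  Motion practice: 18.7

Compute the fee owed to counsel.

Document review: 72.2 × $175 = $12,635.00
Administrative: 39.0 × $140 = $5,460.00
Client communication: 104.5 × $220 = $22,990.00
Motion practice: 18.7 × $405 = $7,573.50
Subtotal: $48,658.50
Write-off: 33.3 × $175 = $5,827.50
Total: $48,658.50 − $5,827.50 = $42,831.00

$42,831.00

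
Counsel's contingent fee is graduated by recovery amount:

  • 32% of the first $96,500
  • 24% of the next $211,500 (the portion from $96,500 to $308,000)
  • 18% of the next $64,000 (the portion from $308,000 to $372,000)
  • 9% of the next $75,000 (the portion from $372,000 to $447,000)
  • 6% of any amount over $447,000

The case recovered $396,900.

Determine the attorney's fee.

First $96,500 at 32% = $30,880.00
Next $211,500 at 24% = $50,760.00
Next $64,000 at 18% = $11,520.00
Remaining $24,900 at 9% = $2,241.00
Fee: $30,880.00 + $50,760.00 + $11,520.00 + $2,241.00 = $95,401.00

$95,401.00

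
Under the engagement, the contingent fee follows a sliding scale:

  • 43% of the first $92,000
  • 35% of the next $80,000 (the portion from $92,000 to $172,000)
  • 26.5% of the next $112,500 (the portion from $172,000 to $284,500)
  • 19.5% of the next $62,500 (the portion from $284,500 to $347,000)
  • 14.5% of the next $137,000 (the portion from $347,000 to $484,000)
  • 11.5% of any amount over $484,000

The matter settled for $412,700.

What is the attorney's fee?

$119,086.50

First $92,000 at 43% = $39,560.00
Next $80,000 at 35% = $28,000.00
Next $112,500 at 26.5% = $29,812.50
Next $62,500 at 19.5% = $12,187.50
Remaining $65,700 at 14.5% = $9,526.50
Fee: $39,560.00 + $28,000.00 + $29,812.50 + $12,187.50 + $9,526.50 = $119,086.50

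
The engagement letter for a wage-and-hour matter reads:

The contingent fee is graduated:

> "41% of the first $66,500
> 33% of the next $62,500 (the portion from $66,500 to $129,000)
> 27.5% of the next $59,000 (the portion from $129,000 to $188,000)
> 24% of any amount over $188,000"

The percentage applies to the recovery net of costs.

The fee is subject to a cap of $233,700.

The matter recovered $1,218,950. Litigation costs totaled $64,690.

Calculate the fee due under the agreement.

Fee base (net of costs): $1,218,950 − $64,690 = $1,154,260
First $66,500 at 41% = $27,265.00
Next $62,500 at 33% = $20,625.00
Next $59,000 at 27.5% = $16,225.00
Remaining $966,260 at 24% = $231,902.40
Fee: $27,265.00 + $20,625.00 + $16,225.00 + $231,902.40 = $296,017.40
$296,017.40 exceeds the $233,700 cap, so the fee is capped at $233,700.00.

$233,700.00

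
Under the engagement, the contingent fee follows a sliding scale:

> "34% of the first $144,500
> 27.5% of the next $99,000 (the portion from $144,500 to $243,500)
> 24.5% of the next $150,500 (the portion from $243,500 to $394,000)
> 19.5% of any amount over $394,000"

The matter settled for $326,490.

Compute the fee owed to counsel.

First $144,500 at 34% = $49,130.00
Next $99,000 at 27.5% = $27,225.00
Remaining $82,990 at 24.5% = $20,332.55
Fee: $49,130.00 + $27,225.00 + $20,332.55 = $96,687.55

$96,687.55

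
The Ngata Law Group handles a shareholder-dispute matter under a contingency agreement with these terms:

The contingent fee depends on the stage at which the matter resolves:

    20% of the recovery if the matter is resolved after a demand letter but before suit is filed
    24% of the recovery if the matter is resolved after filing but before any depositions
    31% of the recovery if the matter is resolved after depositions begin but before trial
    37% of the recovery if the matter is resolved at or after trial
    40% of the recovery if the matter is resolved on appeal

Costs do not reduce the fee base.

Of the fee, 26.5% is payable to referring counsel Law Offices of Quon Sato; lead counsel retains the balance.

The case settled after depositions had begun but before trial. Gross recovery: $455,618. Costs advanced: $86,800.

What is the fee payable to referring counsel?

$37,429.02

Fee base is the gross recovery, $455,618; costs are reimbursed separately.
The matter settled after depositions had begun but before trial, so the 31% rate applies.
$455,618 × 31% = $141,241.58
Referral share: 26.5% of $141,241.58 = $37,429.02; lead counsel retains $141,241.58 − $37,429.02 = $103,812.56.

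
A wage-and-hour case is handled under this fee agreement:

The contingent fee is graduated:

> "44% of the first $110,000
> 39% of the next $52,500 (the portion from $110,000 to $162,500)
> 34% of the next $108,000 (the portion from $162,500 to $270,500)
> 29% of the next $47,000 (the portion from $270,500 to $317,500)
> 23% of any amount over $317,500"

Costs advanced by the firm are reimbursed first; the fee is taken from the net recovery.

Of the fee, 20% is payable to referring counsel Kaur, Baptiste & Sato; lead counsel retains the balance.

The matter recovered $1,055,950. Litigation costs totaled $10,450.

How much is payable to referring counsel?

$57,333.00

Fee base (net of costs): $1,055,950 − $10,450 = $1,045,500
First $110,000 at 44% = $48,400.00
Next $52,500 at 39% = $20,475.00
Next $108,000 at 34% = $36,720.00
Next $47,000 at 29% = $13,630.00
Remaining $728,000 at 23% = $167,440.00
Fee: $48,400.00 + $20,475.00 + $36,720.00 + $13,630.00 + $167,440.00 = $286,665.00
Referral share: 20% of $286,665.00 = $57,333.00; lead counsel retains $286,665.00 − $57,333.00 = $229,332.00.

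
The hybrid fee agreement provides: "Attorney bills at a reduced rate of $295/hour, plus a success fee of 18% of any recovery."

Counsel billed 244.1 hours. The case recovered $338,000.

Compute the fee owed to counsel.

$132,849.50

Hourly: 244.1 × $295 = $72,009.50
Success fee: 18% of $338,000 = $60,840.00
Total: $72,009.50 + $60,840.00 = $132,849.50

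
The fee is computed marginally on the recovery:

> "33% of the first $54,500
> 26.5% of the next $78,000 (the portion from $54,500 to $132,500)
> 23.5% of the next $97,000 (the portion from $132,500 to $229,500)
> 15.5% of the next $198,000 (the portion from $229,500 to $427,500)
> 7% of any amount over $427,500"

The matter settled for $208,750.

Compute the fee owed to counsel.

$56,573.75

First $54,500 at 33% = $17,985.00
Next $78,000 at 26.5% = $20,670.00
Remaining $76,250 at 23.5% = $17,918.75
Fee: $17,985.00 + $20,670.00 + $17,918.75 = $56,573.75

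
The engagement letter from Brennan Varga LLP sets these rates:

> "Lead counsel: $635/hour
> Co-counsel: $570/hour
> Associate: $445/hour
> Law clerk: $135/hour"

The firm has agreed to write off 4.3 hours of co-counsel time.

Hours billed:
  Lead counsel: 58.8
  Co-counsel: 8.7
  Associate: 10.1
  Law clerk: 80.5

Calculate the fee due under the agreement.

Lead counsel: 58.8 × $635 = $37,338.00
Co-counsel: 8.7 × $570 = $4,959.00
Associate: 10.1 × $445 = $4,494.50
Law clerk: 80.5 × $135 = $10,867.50
Subtotal: $57,659.00
Write-off: 4.3 × $570 = $2,451.00
Total: $57,659.00 − $2,451.00 = $55,208.00

$55,208.00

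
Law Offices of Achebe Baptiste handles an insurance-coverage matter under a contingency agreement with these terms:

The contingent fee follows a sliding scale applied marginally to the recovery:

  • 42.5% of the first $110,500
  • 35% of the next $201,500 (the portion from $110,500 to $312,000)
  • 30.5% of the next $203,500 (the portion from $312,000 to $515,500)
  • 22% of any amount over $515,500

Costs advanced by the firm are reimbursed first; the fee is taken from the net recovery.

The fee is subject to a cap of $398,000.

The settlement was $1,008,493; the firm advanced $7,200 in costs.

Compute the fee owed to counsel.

Fee base (net of costs): $1,008,493 − $7,200 = $1,001,293
First $110,500 at 42.5% = $46,962.50
Next $201,500 at 35% = $70,525.00
Next $203,500 at 30.5% = $62,067.50
Remaining $485,793 at 22% = $106,874.46
Fee: $46,962.50 + $70,525.00 + $62,067.50 + $106,874.46 = $286,429.46
$286,429.46 is under the $398,000 cap.

$286,429.46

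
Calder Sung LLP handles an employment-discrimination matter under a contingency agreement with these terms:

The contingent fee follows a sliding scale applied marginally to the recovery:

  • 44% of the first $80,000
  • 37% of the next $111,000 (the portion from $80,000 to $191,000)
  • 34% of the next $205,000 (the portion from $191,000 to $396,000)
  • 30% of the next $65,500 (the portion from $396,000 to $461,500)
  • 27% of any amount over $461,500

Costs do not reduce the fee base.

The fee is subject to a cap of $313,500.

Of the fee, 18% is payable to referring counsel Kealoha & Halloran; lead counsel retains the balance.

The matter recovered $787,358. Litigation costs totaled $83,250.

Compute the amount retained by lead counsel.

$207,953.36

Fee base is the gross recovery, $787,358; costs are reimbursed separately.
First $80,000 at 44% = $35,200.00
Next $111,000 at 37% = $41,070.00
Next $205,000 at 34% = $69,700.00
Next $65,500 at 30% = $19,650.00
Remaining $325,858 at 27% = $87,981.66
Fee: $35,200.00 + $41,070.00 + $69,700.00 + $19,650.00 + $87,981.66 = $253,601.66
$253,601.66 is under the $313,500 cap.
Referral share: 18% of $253,601.66 = $45,648.30; lead counsel retains $253,601.66 − $45,648.30 = $207,953.36.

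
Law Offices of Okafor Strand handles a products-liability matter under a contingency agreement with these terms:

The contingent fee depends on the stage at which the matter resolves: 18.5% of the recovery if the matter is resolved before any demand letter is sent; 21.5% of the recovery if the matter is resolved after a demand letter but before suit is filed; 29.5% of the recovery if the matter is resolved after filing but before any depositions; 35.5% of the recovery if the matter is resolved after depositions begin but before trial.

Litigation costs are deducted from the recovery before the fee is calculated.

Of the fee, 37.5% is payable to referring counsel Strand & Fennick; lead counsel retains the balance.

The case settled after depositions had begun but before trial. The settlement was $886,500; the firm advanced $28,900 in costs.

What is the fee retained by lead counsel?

Fee base (net of costs): $886,500 − $28,900 = $857,600
The matter settled after depositions had begun but before trial, so the 35.5% rate applies.
$857,600 × 35.5% = $304,448.00
Referral share: 37.5% of $304,448.00 = $114,168.00; lead counsel retains $304,448.00 − $114,168.00 = $190,280.00.

$190,280.00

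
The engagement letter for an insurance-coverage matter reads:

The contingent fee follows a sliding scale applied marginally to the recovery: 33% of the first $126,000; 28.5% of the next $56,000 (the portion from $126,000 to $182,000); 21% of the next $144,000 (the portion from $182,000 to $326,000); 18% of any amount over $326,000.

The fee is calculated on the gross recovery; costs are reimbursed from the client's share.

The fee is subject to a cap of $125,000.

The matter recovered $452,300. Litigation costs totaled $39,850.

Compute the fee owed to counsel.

$110,514.00

Fee base is the gross recovery, $452,300; costs are reimbursed separately.
First $126,000 at 33% = $41,580.00
Next $56,000 at 28.5% = $15,960.00
Next $144,000 at 21% = $30,240.00
Remaining $126,300 at 18% = $22,734.00
Fee: $41,580.00 + $15,960.00 + $30,240.00 + $22,734.00 = $110,514.00
$110,514.00 is under the $125,000 cap.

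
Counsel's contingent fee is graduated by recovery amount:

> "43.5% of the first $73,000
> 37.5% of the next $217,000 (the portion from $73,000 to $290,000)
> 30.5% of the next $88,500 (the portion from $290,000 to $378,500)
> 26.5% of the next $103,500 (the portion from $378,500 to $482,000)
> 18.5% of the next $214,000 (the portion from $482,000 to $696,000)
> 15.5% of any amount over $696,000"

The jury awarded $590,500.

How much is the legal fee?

$187,622.50

First $73,000 at 43.5% = $31,755.00
Next $217,000 at 37.5% = $81,375.00
Next $88,500 at 30.5% = $26,992.50
Next $103,500 at 26.5% = $27,427.50
Remaining $108,500 at 18.5% = $20,072.50
Fee: $31,755.00 + $81,375.00 + $26,992.50 + $27,427.50 + $20,072.50 = $187,622.50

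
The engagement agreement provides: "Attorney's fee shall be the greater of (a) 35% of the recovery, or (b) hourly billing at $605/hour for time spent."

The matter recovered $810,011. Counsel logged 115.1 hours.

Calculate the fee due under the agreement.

(a) 35% of $810,011 = $283,503.85
(b) 115.1 × $605 = $69,635.50
The greater is (a): $283,503.85.

$283,503.85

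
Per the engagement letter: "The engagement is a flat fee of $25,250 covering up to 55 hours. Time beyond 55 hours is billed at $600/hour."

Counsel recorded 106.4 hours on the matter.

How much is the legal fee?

$56,090.00

Flat fee: $25,250.00
Excess hours: 106.4 − 55 = 51.4
Overrun: 51.4 × $600 = $30,840.00
Total: $25,250.00 + $30,840.00 = $56,090.00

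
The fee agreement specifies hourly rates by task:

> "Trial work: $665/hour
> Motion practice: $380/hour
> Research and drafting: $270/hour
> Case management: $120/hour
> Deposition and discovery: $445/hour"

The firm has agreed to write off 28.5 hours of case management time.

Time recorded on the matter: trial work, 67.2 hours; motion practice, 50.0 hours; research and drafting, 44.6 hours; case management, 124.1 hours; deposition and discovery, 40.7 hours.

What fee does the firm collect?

$105,313.50

Trial work: 67.2 × $665 = $44,688.00
Motion practice: 50.0 × $380 = $19,000.00
Research and drafting: 44.6 × $270 = $12,042.00
Case management: 124.1 × $120 = $14,892.00
Deposition and discovery: 40.7 × $445 = $18,111.50
Subtotal: $108,733.50
Write-off: 28.5 × $120 = $3,420.00
Total: $108,733.50 − $3,420.00 = $105,313.50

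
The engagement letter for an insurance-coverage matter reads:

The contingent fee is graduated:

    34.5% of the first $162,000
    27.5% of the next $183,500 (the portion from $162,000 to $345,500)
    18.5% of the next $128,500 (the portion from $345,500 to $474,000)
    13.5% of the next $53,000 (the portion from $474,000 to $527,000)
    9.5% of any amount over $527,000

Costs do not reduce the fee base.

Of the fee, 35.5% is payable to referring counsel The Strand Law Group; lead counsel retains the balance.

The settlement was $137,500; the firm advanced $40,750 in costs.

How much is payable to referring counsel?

Fee base is the gross recovery, $137,500; costs are reimbursed separately.
First $137,500 at 34.5% = $47,437.50
Referral share: 35.5% of $47,437.50 = $16,840.31; lead counsel retains $47,437.50 − $16,840.31 = $30,597.19.

$16,840.31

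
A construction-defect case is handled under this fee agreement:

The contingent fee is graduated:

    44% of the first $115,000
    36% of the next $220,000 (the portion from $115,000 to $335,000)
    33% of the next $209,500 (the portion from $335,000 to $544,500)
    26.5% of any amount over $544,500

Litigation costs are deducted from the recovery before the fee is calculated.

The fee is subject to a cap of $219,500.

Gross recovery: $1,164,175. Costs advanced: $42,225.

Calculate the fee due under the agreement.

$219,500.00

Fee base (net of costs): $1,164,175 − $42,225 = $1,121,950
First $115,000 at 44% = $50,600.00
Next $220,000 at 36% = $79,200.00
Next $209,500 at 33% = $69,135.00
Remaining $577,450 at 26.5% = $153,024.25
Fee: $50,600.00 + $79,200.00 + $69,135.00 + $153,024.25 = $351,959.25
$351,959.25 exceeds the $219,500 cap, so the fee is capped at $219,500.00.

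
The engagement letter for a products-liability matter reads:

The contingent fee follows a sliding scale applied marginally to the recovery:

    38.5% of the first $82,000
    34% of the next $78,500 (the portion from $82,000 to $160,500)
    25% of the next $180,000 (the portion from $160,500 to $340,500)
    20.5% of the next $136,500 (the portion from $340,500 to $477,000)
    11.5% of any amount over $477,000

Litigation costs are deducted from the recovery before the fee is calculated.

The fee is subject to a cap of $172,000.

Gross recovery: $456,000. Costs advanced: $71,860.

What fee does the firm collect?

Fee base (net of costs): $456,000 − $71,860 = $384,140
First $82,000 at 38.5% = $31,570.00
Next $78,500 at 34% = $26,690.00
Next $180,000 at 25% = $45,000.00
Remaining $43,640 at 20.5% = $8,946.20
Fee: $31,570.00 + $26,690.00 + $45,000.00 + $8,946.20 = $112,206.20
$112,206.20 is under the $172,000 cap.

$112,206.20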